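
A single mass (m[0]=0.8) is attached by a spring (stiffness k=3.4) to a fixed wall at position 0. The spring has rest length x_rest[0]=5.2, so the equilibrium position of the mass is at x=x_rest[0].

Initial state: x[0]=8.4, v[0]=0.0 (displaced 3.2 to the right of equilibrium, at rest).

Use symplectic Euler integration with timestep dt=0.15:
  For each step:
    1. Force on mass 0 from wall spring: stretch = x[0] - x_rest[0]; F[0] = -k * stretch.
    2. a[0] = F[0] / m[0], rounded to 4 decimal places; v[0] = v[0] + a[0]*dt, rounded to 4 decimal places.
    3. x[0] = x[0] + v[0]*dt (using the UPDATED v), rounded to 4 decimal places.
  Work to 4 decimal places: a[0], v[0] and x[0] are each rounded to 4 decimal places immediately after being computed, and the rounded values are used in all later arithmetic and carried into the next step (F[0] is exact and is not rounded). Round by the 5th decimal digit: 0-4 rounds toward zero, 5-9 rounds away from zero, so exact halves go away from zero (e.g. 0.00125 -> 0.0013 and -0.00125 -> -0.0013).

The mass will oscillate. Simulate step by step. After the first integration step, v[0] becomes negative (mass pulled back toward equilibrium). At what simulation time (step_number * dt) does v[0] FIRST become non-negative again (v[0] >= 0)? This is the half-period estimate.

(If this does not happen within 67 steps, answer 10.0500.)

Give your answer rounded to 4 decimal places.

Step 0: x=[8.4000] v=[0.0000]
Step 1: x=[8.0940] v=[-2.0400]
Step 2: x=[7.5113] v=[-3.8849]
Step 3: x=[6.7075] v=[-5.3584]
Step 4: x=[5.7596] v=[-6.3194]
Step 5: x=[4.7582] v=[-6.6761]
Step 6: x=[3.7990] v=[-6.3944]
Step 7: x=[2.9738] v=[-5.5013]
Step 8: x=[2.3615] v=[-4.0821]
Step 9: x=[2.0206] v=[-2.2726]
Step 10: x=[1.9837] v=[-0.2457]
Step 11: x=[2.2544] v=[1.8047]
First v>=0 after going negative at step 11, time=1.6500

Answer: 1.6500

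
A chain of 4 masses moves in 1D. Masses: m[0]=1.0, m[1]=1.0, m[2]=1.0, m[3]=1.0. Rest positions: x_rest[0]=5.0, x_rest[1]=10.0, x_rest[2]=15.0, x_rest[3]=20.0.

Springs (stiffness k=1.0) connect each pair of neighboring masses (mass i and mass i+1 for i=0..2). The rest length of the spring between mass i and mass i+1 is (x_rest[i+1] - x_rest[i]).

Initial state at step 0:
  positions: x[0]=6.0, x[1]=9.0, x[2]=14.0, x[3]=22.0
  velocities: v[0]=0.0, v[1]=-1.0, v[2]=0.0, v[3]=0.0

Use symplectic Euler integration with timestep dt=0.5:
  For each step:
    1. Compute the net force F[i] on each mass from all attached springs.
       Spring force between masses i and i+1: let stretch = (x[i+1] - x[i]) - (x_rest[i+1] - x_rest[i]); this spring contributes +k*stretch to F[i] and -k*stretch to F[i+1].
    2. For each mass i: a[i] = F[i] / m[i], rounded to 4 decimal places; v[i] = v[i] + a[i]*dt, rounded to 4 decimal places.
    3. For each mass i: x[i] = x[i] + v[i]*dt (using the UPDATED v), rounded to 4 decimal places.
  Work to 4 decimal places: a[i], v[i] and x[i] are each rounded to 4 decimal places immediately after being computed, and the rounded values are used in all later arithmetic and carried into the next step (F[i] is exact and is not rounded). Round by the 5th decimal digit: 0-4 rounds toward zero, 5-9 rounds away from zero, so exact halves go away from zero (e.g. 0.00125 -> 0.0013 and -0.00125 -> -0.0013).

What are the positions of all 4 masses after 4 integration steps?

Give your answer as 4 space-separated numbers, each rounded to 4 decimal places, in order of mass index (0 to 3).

Step 0: x=[6.0000 9.0000 14.0000 22.0000] v=[0.0000 -1.0000 0.0000 0.0000]
Step 1: x=[5.5000 9.0000 14.7500 21.2500] v=[-1.0000 0.0000 1.5000 -1.5000]
Step 2: x=[4.6250 9.5625 15.6875 20.1250] v=[-1.7500 1.1250 1.8750 -2.2500]
Step 3: x=[3.7344 10.4219 16.2032 19.1406] v=[-1.7813 1.7188 1.0313 -1.9688]
Step 4: x=[3.2656 11.0548 16.0079 18.6719] v=[-0.9376 1.2657 -0.3907 -0.9375]

Answer: 3.2656 11.0548 16.0079 18.6719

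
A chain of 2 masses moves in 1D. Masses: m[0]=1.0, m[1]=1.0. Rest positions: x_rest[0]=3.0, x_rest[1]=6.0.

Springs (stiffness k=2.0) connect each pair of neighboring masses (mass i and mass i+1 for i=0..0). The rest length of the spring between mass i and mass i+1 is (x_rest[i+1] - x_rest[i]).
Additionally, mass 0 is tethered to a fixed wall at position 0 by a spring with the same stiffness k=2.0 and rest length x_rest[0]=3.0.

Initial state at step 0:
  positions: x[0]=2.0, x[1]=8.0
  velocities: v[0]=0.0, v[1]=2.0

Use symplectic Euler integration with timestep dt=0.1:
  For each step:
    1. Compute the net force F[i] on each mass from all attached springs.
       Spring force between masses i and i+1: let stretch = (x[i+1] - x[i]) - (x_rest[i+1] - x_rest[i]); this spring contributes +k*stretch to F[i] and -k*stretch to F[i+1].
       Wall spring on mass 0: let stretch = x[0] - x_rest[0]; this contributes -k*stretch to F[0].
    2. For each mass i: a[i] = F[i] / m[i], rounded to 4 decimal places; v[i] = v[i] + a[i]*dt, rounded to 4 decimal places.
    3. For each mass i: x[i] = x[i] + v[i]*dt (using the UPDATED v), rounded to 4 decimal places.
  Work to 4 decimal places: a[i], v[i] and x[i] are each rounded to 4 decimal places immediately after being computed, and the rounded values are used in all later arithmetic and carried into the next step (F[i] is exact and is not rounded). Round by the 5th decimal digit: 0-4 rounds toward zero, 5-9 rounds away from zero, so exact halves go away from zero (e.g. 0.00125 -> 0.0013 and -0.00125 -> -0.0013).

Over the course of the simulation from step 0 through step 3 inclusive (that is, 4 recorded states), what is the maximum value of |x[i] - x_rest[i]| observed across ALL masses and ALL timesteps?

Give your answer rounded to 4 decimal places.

Step 0: x=[2.0000 8.0000] v=[0.0000 2.0000]
Step 1: x=[2.0800 8.1400] v=[0.8000 1.4000]
Step 2: x=[2.2396 8.2188] v=[1.5960 0.7880]
Step 3: x=[2.4740 8.2380] v=[2.3439 0.1922]
Max displacement = 2.2380

Answer: 2.2380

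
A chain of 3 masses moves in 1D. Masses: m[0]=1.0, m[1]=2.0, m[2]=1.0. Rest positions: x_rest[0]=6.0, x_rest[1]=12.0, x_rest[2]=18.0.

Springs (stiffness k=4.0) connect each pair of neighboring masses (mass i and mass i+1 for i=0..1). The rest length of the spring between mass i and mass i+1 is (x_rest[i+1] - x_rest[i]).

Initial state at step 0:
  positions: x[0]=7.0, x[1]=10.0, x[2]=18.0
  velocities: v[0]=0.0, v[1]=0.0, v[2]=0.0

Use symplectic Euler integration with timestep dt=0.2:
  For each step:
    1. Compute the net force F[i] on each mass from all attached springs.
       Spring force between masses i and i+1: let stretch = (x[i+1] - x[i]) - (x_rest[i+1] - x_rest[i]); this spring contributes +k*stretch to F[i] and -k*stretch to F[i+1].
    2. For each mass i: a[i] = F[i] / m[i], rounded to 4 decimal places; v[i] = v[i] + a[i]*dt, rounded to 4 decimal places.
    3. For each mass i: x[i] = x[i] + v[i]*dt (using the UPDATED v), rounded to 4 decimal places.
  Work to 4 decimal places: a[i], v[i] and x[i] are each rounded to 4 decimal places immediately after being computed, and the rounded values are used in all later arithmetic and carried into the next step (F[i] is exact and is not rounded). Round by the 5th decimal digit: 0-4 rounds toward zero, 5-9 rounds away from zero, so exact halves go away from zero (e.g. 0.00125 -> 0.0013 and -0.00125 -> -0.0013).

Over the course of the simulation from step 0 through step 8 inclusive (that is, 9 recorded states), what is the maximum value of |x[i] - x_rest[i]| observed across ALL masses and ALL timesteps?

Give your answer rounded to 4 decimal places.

Step 0: x=[7.0000 10.0000 18.0000] v=[0.0000 0.0000 0.0000]
Step 1: x=[6.5200 10.4000 17.6800] v=[-2.4000 2.0000 -1.6000]
Step 2: x=[5.7008 11.0720 17.1552] v=[-4.0960 3.3600 -2.6240]
Step 3: x=[4.7810 11.8010 16.6171] v=[-4.5990 3.6448 -2.6906]
Step 4: x=[4.0244 12.3536 16.2684] v=[-3.7830 2.7632 -1.7435]
Step 5: x=[3.6405 12.5531 16.2533] v=[-1.9196 0.9974 -0.0753]
Step 6: x=[3.7226 12.3356 16.6062] v=[0.4105 -1.0876 1.7645]
Step 7: x=[4.2228 11.7707 17.2358] v=[2.5009 -2.8246 3.1480]
Step 8: x=[4.9706 11.0392 17.9510] v=[3.7392 -3.6577 3.5759]
Max displacement = 2.3595

Answer: 2.3595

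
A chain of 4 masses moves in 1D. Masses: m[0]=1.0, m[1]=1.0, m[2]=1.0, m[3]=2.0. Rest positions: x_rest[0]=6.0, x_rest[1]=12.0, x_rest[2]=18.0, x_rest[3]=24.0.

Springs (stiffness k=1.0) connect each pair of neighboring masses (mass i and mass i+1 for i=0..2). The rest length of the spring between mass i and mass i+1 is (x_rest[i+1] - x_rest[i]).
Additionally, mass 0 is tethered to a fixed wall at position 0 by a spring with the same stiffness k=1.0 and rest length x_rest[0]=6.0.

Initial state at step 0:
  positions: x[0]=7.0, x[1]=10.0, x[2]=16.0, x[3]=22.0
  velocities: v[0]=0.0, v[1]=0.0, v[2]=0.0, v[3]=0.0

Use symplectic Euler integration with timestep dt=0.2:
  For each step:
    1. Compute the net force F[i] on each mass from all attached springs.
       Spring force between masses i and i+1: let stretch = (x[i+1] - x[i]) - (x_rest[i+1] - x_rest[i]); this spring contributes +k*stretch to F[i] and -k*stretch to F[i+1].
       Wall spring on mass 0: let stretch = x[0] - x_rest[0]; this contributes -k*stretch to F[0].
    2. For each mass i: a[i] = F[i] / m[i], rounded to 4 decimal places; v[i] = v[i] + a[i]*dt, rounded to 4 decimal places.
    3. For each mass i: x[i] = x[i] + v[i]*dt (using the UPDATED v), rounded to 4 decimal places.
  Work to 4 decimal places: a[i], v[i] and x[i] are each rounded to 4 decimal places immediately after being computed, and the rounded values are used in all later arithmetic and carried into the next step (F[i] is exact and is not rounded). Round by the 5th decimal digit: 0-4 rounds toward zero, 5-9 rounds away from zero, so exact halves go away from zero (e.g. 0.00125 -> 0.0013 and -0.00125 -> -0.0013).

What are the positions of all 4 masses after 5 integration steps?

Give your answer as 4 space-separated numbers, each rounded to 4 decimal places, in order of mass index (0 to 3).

Step 0: x=[7.0000 10.0000 16.0000 22.0000] v=[0.0000 0.0000 0.0000 0.0000]
Step 1: x=[6.8400 10.1200 16.0000 22.0000] v=[-0.8000 0.6000 0.0000 0.0000]
Step 2: x=[6.5376 10.3440 16.0048 22.0000] v=[-1.5120 1.1200 0.0240 0.0000]
Step 3: x=[6.1260 10.6422 16.0230 22.0001] v=[-2.0582 1.4909 0.0909 0.0005]
Step 4: x=[5.6500 10.9750 16.0650 22.0007] v=[-2.3802 1.6638 0.2102 0.0028]
Step 5: x=[5.1610 11.2984 16.1409 22.0025] v=[-2.4452 1.6168 0.3793 0.0092]

Answer: 5.1610 11.2984 16.1409 22.0025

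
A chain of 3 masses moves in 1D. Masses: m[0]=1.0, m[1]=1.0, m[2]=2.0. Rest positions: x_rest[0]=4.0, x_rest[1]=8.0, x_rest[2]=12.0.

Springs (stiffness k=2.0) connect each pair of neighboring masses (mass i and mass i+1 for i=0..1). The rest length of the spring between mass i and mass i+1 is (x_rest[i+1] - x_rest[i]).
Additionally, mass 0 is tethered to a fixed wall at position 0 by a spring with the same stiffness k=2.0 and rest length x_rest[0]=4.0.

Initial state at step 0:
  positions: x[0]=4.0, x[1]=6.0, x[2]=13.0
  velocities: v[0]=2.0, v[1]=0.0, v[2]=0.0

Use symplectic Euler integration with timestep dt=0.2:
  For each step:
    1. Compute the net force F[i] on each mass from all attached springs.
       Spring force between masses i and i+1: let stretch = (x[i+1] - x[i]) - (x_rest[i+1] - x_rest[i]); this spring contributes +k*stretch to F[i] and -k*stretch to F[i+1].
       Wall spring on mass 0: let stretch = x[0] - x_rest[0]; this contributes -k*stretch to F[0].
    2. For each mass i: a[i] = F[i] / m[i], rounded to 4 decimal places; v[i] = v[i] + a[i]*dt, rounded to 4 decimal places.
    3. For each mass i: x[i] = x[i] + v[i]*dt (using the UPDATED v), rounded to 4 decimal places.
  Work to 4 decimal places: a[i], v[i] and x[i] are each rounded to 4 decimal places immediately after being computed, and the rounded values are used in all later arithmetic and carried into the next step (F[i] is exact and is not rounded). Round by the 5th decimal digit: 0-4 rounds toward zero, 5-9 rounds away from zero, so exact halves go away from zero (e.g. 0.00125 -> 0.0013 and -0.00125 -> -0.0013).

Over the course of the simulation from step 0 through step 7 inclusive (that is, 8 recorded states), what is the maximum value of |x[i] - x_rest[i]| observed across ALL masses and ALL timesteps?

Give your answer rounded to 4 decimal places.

Answer: 2.6052

Derivation:
Step 0: x=[4.0000 6.0000 13.0000] v=[2.0000 0.0000 0.0000]
Step 1: x=[4.2400 6.4000 12.8800] v=[1.2000 2.0000 -0.6000]
Step 2: x=[4.3136 7.1456 12.6608] v=[0.3680 3.7280 -1.0960]
Step 3: x=[4.2687 8.1059 12.3810] v=[-0.2246 4.8013 -1.3990]
Step 4: x=[4.1893 9.1012 12.0902] v=[-0.3972 4.9765 -1.4540]
Step 5: x=[4.1677 9.9427 11.8398] v=[-0.1082 4.2073 -1.2518]
Step 6: x=[4.2746 10.4739 11.6736] v=[0.5347 2.6561 -0.8312]
Step 7: x=[4.5355 10.6052 11.6194] v=[1.3046 0.6563 -0.2711]
Max displacement = 2.6052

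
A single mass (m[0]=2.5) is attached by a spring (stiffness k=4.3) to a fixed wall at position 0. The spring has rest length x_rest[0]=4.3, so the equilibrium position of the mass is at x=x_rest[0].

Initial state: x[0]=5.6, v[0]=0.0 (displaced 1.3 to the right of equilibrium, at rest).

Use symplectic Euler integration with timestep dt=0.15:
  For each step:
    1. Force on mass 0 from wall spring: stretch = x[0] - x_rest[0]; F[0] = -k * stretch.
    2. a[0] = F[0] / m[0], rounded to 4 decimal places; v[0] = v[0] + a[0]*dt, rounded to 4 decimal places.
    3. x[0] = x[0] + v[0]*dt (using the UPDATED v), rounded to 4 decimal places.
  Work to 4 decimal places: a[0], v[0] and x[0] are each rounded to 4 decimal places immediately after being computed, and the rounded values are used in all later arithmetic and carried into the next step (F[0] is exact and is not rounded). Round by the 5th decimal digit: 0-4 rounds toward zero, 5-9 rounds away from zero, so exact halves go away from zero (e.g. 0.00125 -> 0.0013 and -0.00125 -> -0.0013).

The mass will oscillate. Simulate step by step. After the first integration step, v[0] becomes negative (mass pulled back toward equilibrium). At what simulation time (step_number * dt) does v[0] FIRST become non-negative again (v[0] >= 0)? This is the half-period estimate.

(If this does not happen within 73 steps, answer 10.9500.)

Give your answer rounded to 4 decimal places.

Answer: 2.4000

Derivation:
Step 0: x=[5.6000] v=[0.0000]
Step 1: x=[5.5497] v=[-0.3354]
Step 2: x=[5.4510] v=[-0.6578]
Step 3: x=[5.3078] v=[-0.9548]
Step 4: x=[5.1256] v=[-1.2148]
Step 5: x=[4.9114] v=[-1.4278]
Step 6: x=[4.6736] v=[-1.5855]
Step 7: x=[4.4213] v=[-1.6819]
Step 8: x=[4.1643] v=[-1.7132]
Step 9: x=[3.9126] v=[-1.6782]
Step 10: x=[3.6759] v=[-1.5783]
Step 11: x=[3.4633] v=[-1.4173]
Step 12: x=[3.2831] v=[-1.2014]
Step 13: x=[3.1423] v=[-0.9390]
Step 14: x=[3.0463] v=[-0.6403]
Step 15: x=[2.9988] v=[-0.3168]
Step 16: x=[3.0016] v=[0.0189]
First v>=0 after going negative at step 16, time=2.4000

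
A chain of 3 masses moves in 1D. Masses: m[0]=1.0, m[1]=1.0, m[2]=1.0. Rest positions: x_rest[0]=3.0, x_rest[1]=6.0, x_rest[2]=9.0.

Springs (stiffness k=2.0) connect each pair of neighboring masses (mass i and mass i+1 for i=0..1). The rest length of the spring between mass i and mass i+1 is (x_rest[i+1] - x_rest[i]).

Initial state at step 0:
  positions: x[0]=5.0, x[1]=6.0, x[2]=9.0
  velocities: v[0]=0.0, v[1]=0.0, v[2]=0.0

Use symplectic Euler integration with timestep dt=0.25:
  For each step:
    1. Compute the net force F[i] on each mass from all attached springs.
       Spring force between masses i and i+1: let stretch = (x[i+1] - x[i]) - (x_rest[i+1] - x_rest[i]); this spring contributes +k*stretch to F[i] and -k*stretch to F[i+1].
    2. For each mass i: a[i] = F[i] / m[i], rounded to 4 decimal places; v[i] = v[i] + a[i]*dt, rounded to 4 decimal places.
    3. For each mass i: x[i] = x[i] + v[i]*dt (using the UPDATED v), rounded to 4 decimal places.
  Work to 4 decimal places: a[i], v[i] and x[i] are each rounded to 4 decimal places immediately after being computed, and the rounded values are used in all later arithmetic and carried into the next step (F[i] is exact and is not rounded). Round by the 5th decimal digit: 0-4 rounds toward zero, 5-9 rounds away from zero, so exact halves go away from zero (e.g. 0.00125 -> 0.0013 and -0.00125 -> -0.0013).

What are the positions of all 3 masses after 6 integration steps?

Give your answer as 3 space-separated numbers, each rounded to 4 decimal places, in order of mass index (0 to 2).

Answer: 2.7655 7.1000 10.1348

Derivation:
Step 0: x=[5.0000 6.0000 9.0000] v=[0.0000 0.0000 0.0000]
Step 1: x=[4.7500 6.2500 9.0000] v=[-1.0000 1.0000 0.0000]
Step 2: x=[4.3125 6.6563 9.0313] v=[-1.7500 1.6250 0.1250]
Step 3: x=[3.7930 7.0665 9.1407] v=[-2.0781 1.6406 0.4375]
Step 4: x=[3.3077 7.3268 9.3658] v=[-1.9414 1.0410 0.9004]
Step 5: x=[2.9497 7.3396 9.7110] v=[-1.4319 0.0510 1.3809]
Step 6: x=[2.7655 7.1000 10.1348] v=[-0.7370 -0.9583 1.6952]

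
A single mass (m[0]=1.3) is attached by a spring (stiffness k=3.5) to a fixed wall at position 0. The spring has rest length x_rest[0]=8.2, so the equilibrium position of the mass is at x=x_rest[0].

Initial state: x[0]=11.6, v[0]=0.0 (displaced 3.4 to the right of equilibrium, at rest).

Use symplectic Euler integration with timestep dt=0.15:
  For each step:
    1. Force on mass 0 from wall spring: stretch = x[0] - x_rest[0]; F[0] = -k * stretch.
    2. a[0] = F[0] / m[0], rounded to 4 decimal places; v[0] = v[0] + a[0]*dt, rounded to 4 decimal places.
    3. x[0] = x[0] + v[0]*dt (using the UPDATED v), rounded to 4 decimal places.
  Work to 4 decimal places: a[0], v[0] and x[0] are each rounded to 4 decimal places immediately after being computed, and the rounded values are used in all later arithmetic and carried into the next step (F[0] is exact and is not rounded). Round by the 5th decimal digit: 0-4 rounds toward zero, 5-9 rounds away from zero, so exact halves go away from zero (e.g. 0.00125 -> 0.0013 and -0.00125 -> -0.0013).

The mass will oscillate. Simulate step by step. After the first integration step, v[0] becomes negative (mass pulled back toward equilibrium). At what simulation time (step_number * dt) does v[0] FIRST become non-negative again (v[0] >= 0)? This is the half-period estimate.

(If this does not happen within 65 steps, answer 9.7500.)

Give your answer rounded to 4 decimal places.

Answer: 1.9500

Derivation:
Step 0: x=[11.6000] v=[0.0000]
Step 1: x=[11.3940] v=[-1.3731]
Step 2: x=[10.9946] v=[-2.6630]
Step 3: x=[10.4259] v=[-3.7916]
Step 4: x=[9.7223] v=[-4.6905]
Step 5: x=[8.9265] v=[-5.3053]
Step 6: x=[8.0867] v=[-5.5987]
Step 7: x=[7.2538] v=[-5.5530]
Step 8: x=[6.4782] v=[-5.1709]
Step 9: x=[5.8069] v=[-4.4756]
Step 10: x=[5.2805] v=[-3.5092]
Step 11: x=[4.9310] v=[-2.3302]
Step 12: x=[4.7795] v=[-1.0100]
Step 13: x=[4.8352] v=[0.3714]
First v>=0 after going negative at step 13, time=1.9500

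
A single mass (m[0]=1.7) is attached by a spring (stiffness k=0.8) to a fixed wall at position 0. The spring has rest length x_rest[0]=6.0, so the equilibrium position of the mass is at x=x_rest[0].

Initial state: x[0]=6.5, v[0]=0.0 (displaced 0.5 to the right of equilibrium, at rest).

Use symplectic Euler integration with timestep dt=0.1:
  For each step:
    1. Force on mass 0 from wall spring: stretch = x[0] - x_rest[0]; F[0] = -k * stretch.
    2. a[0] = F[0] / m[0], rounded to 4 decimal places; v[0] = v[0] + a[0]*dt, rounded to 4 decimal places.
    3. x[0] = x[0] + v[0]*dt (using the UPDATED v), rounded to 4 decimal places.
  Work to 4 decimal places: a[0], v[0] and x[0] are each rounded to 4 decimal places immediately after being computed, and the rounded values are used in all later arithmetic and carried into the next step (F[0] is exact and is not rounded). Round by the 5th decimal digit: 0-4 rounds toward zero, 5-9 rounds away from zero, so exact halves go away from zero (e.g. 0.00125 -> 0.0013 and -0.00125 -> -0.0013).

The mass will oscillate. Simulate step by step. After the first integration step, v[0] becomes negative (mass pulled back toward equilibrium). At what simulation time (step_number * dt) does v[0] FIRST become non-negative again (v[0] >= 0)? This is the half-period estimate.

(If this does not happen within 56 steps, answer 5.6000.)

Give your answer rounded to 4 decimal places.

Answer: 4.6000

Derivation:
Step 0: x=[6.5000] v=[0.0000]
Step 1: x=[6.4977] v=[-0.0235]
Step 2: x=[6.4930] v=[-0.0469]
Step 3: x=[6.4860] v=[-0.0701]
Step 4: x=[6.4767] v=[-0.0930]
Step 5: x=[6.4652] v=[-0.1154]
Step 6: x=[6.4515] v=[-0.1373]
Step 7: x=[6.4356] v=[-0.1586]
Step 8: x=[6.4177] v=[-0.1791]
Step 9: x=[6.3978] v=[-0.1988]
Step 10: x=[6.3761] v=[-0.2175]
Step 11: x=[6.3526] v=[-0.2352]
Step 12: x=[6.3274] v=[-0.2518]
Step 13: x=[6.3007] v=[-0.2672]
Step 14: x=[6.2726] v=[-0.2814]
Step 15: x=[6.2432] v=[-0.2942]
Step 16: x=[6.2126] v=[-0.3056]
Step 17: x=[6.1810] v=[-0.3156]
Step 18: x=[6.1486] v=[-0.3241]
Step 19: x=[6.1155] v=[-0.3311]
Step 20: x=[6.0819] v=[-0.3365]
Step 21: x=[6.0479] v=[-0.3404]
Step 22: x=[6.0136] v=[-0.3427]
Step 23: x=[5.9793] v=[-0.3433]
Step 24: x=[5.9451] v=[-0.3423]
Step 25: x=[5.9111] v=[-0.3397]
Step 26: x=[5.8776] v=[-0.3355]
Step 27: x=[5.8446] v=[-0.3297]
Step 28: x=[5.8124] v=[-0.3224]
Step 29: x=[5.7810] v=[-0.3136]
Step 30: x=[5.7507] v=[-0.3033]
Step 31: x=[5.7215] v=[-0.2916]
Step 32: x=[5.6937] v=[-0.2785]
Step 33: x=[5.6673] v=[-0.2641]
Step 34: x=[5.6425] v=[-0.2484]
Step 35: x=[5.6193] v=[-0.2316]
Step 36: x=[5.5979] v=[-0.2137]
Step 37: x=[5.5784] v=[-0.1948]
Step 38: x=[5.5609] v=[-0.1750]
Step 39: x=[5.5455] v=[-0.1543]
Step 40: x=[5.5322] v=[-0.1329]
Step 41: x=[5.5211] v=[-0.1109]
Step 42: x=[5.5123] v=[-0.0884]
Step 43: x=[5.5058] v=[-0.0655]
Step 44: x=[5.5016] v=[-0.0422]
Step 45: x=[5.4997] v=[-0.0188]
Step 46: x=[5.5002] v=[0.0047]
First v>=0 after going negative at step 46, time=4.6000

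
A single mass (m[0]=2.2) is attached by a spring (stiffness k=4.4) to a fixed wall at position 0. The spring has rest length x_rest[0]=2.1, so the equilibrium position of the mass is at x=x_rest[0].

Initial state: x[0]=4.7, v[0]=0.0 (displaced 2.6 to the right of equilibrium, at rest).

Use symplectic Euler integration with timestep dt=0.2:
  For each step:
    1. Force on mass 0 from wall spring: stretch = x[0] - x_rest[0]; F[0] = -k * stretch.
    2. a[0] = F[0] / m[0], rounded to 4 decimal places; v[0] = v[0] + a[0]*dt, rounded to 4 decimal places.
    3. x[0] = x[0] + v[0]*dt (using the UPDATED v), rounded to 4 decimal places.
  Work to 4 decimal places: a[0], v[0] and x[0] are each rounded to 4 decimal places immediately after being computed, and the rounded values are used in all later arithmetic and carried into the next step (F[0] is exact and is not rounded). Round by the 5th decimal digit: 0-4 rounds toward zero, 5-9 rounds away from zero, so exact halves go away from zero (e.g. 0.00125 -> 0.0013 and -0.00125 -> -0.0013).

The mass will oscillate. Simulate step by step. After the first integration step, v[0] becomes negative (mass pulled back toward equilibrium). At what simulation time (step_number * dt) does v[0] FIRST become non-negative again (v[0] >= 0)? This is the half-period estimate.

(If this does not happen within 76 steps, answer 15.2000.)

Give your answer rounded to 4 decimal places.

Answer: 2.4000

Derivation:
Step 0: x=[4.7000] v=[0.0000]
Step 1: x=[4.4920] v=[-1.0400]
Step 2: x=[4.0926] v=[-1.9968]
Step 3: x=[3.5338] v=[-2.7938]
Step 4: x=[2.8603] v=[-3.3673]
Step 5: x=[2.1260] v=[-3.6714]
Step 6: x=[1.3896] v=[-3.6818]
Step 7: x=[0.7101] v=[-3.3976]
Step 8: x=[0.1418] v=[-2.8416]
Step 9: x=[-0.2699] v=[-2.0583]
Step 10: x=[-0.4920] v=[-1.1103]
Step 11: x=[-0.5067] v=[-0.0735]
Step 12: x=[-0.3129] v=[0.9692]
First v>=0 after going negative at step 12, time=2.4000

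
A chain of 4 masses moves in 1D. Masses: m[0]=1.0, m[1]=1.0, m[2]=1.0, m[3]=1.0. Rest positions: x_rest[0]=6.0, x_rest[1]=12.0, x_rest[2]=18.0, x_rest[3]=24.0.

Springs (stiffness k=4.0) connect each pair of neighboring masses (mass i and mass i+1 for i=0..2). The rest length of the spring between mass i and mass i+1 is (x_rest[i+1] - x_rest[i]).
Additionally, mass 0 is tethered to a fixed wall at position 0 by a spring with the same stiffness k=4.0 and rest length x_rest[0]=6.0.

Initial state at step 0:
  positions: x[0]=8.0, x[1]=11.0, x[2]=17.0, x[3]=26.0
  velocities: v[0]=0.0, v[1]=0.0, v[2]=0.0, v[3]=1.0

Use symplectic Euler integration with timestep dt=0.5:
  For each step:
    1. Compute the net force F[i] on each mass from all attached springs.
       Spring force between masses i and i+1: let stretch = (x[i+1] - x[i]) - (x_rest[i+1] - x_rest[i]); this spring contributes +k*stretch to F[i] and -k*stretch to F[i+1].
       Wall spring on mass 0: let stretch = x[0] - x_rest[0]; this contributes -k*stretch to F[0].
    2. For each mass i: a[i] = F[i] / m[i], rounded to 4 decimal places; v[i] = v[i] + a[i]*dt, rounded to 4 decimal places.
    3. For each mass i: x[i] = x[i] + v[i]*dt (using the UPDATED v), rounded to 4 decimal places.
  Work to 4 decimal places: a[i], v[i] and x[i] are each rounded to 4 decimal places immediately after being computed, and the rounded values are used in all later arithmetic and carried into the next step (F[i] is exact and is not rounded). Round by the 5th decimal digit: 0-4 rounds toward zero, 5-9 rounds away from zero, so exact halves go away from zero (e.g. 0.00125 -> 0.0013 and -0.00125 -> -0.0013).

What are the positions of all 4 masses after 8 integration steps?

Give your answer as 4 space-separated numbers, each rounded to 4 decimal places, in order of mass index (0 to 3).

Step 0: x=[8.0000 11.0000 17.0000 26.0000] v=[0.0000 0.0000 0.0000 1.0000]
Step 1: x=[3.0000 14.0000 20.0000 23.5000] v=[-10.0000 6.0000 6.0000 -5.0000]
Step 2: x=[6.0000 12.0000 20.5000 23.5000] v=[6.0000 -4.0000 1.0000 0.0000]
Step 3: x=[9.0000 12.5000 15.5000 26.5000] v=[6.0000 1.0000 -10.0000 6.0000]
Step 4: x=[6.5000 12.5000 18.5000 24.5000] v=[-5.0000 0.0000 6.0000 -4.0000]
Step 5: x=[3.5000 12.5000 21.5000 22.5000] v=[-6.0000 0.0000 6.0000 -4.0000]
Step 6: x=[6.0000 12.5000 16.5000 25.5000] v=[5.0000 0.0000 -10.0000 6.0000]
Step 7: x=[9.0000 10.0000 16.5000 25.5000] v=[6.0000 -5.0000 0.0000 0.0000]
Step 8: x=[4.0000 13.0000 19.0000 22.5000] v=[-10.0000 6.0000 5.0000 -6.0000]

Answer: 4.0000 13.0000 19.0000 22.5000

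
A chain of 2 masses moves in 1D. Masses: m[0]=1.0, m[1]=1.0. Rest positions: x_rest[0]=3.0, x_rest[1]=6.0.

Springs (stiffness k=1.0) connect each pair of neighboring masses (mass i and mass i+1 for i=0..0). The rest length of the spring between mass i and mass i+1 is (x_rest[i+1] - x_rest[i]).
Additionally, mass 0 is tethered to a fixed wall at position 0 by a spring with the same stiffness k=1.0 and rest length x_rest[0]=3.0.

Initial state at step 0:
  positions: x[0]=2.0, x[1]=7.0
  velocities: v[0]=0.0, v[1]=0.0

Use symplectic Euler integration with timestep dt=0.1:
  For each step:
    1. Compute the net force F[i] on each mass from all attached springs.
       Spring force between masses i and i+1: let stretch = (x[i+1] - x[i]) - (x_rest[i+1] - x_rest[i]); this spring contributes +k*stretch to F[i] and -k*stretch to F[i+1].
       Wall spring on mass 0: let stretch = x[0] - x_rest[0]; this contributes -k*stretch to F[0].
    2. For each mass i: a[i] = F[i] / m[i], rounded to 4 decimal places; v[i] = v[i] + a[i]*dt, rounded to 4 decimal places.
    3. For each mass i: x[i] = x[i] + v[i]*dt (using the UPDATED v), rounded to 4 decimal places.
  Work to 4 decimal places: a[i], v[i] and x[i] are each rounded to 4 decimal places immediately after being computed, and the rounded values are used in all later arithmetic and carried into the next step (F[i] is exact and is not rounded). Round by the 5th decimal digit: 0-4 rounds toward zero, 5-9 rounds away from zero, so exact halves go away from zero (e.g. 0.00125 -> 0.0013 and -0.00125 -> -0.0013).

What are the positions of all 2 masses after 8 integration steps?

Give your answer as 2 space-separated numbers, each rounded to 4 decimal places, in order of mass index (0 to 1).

Answer: 2.9214 6.3791

Derivation:
Step 0: x=[2.0000 7.0000] v=[0.0000 0.0000]
Step 1: x=[2.0300 6.9800] v=[0.3000 -0.2000]
Step 2: x=[2.0892 6.9405] v=[0.5920 -0.3950]
Step 3: x=[2.1760 6.8825] v=[0.8682 -0.5801]
Step 4: x=[2.2881 6.8074] v=[1.1213 -0.7508]
Step 5: x=[2.4225 6.7171] v=[1.3444 -0.9027]
Step 6: x=[2.5757 6.6139] v=[1.5316 -1.0322]
Step 7: x=[2.7435 6.5003] v=[1.6779 -1.1360]
Step 8: x=[2.9214 6.3791] v=[1.7792 -1.2117]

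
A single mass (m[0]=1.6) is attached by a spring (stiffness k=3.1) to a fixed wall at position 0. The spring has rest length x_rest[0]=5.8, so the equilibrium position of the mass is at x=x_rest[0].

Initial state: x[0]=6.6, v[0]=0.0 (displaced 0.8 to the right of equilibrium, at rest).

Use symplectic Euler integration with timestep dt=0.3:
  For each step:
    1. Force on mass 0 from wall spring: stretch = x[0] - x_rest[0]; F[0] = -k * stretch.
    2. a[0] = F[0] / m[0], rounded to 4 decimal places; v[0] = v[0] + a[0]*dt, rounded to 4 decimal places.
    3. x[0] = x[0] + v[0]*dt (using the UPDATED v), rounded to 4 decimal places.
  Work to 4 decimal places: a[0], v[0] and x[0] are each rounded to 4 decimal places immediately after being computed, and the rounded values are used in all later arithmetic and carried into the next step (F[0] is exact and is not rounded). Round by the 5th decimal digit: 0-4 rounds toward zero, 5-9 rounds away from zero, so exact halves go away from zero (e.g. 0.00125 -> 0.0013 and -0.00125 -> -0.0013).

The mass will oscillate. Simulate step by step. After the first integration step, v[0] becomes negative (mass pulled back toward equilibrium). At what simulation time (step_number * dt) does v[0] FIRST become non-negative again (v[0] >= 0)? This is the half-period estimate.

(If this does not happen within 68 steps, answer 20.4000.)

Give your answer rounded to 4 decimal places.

Answer: 2.4000

Derivation:
Step 0: x=[6.6000] v=[0.0000]
Step 1: x=[6.4605] v=[-0.4650]
Step 2: x=[6.2058] v=[-0.8489]
Step 3: x=[5.8804] v=[-1.0848]
Step 4: x=[5.5410] v=[-1.1315]
Step 5: x=[5.2467] v=[-0.9810]
Step 6: x=[5.0489] v=[-0.6594]
Step 7: x=[4.9821] v=[-0.2228]
Step 8: x=[5.0579] v=[0.2526]
First v>=0 after going negative at step 8, time=2.4000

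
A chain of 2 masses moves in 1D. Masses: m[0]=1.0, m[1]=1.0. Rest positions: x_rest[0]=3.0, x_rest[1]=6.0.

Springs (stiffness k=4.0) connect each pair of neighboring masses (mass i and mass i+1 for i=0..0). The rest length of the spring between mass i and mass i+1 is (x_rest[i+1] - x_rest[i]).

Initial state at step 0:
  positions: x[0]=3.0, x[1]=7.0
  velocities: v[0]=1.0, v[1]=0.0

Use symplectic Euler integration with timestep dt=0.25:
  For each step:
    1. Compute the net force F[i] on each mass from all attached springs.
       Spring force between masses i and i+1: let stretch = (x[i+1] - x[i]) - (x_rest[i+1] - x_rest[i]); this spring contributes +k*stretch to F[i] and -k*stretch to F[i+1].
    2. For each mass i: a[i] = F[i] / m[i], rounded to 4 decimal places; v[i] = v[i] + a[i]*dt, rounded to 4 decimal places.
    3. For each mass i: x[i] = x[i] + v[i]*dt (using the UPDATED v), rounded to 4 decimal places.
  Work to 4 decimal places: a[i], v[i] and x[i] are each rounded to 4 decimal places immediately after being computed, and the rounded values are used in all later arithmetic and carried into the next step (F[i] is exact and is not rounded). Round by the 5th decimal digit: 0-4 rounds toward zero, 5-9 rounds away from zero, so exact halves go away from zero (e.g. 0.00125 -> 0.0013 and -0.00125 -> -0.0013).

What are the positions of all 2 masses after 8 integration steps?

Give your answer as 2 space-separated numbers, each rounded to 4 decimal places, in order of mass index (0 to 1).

Answer: 3.8800 8.1203

Derivation:
Step 0: x=[3.0000 7.0000] v=[1.0000 0.0000]
Step 1: x=[3.5000 6.7500] v=[2.0000 -1.0000]
Step 2: x=[4.0625 6.4375] v=[2.2500 -1.2500]
Step 3: x=[4.4688 6.2813] v=[1.6250 -0.6250]
Step 4: x=[4.5782 6.4219] v=[0.4375 0.5625]
Step 5: x=[4.3985 6.8516] v=[-0.7188 1.7188]
Step 6: x=[4.0821 7.4180] v=[-1.2657 2.2657]
Step 7: x=[3.8497 7.9005] v=[-0.9298 1.9298]
Step 8: x=[3.8800 8.1203] v=[0.1210 0.8790]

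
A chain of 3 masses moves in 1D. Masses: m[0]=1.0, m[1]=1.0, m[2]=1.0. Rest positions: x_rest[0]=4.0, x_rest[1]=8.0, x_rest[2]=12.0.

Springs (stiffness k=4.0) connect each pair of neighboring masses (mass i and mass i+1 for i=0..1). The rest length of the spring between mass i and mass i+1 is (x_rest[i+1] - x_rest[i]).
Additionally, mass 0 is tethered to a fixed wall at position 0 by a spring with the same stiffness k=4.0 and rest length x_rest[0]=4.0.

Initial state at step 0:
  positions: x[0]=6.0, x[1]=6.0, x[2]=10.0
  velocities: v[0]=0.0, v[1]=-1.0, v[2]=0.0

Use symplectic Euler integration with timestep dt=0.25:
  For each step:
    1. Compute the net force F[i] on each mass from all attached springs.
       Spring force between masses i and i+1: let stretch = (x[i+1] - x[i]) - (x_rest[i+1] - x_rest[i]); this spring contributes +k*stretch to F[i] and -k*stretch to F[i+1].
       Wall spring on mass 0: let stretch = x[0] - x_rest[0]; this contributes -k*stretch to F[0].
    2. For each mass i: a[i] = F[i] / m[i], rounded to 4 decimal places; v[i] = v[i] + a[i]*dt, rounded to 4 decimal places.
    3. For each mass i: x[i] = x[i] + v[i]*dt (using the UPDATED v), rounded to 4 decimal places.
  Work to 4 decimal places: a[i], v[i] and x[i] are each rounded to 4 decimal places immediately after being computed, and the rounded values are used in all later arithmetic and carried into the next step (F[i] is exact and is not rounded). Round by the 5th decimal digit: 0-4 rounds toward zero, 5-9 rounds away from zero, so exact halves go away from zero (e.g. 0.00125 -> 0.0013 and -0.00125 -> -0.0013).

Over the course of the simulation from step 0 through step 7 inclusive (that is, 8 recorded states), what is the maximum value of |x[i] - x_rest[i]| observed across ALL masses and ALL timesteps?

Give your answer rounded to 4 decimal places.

Answer: 2.9062

Derivation:
Step 0: x=[6.0000 6.0000 10.0000] v=[0.0000 -1.0000 0.0000]
Step 1: x=[4.5000 6.7500 10.0000] v=[-6.0000 3.0000 0.0000]
Step 2: x=[2.4375 7.7500 10.1875] v=[-8.2500 4.0000 0.7500]
Step 3: x=[1.0938 8.0313 10.7656] v=[-5.3750 1.1250 2.3125]
Step 4: x=[1.2110 7.2618 11.6602] v=[0.4687 -3.0782 3.5782]
Step 5: x=[2.5381 6.0792 12.4552] v=[5.3085 -4.7306 3.1798]
Step 6: x=[4.1160 5.6053 12.6562] v=[6.3115 -1.8957 0.8038]
Step 7: x=[5.0372 6.5218 12.0944] v=[3.6848 3.6659 -2.2471]
Max displacement = 2.9062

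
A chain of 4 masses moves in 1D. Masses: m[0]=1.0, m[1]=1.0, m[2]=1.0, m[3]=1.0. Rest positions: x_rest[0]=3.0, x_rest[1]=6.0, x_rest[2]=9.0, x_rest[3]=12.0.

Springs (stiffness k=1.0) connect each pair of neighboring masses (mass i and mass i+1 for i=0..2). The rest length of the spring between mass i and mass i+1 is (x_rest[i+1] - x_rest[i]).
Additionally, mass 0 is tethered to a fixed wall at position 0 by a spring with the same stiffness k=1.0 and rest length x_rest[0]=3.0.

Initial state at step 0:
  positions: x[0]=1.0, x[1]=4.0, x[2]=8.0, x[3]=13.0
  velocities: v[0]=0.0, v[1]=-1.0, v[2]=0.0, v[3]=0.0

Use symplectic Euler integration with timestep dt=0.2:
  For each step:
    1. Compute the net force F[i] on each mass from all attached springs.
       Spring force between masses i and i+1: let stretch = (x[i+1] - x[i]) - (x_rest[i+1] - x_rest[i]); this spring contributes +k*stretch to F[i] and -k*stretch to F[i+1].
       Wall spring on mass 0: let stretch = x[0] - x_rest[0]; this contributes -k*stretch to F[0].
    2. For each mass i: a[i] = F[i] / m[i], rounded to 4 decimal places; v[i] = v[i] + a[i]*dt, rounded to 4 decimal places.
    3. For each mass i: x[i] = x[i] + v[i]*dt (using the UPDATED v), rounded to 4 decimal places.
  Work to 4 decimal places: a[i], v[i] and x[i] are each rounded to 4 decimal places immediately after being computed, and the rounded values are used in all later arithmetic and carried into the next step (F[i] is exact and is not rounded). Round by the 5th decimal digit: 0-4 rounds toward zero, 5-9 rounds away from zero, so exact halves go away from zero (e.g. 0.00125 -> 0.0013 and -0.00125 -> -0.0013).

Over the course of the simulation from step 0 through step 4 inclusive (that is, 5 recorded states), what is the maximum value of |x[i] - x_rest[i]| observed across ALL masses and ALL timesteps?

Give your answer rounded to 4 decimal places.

Step 0: x=[1.0000 4.0000 8.0000 13.0000] v=[0.0000 -1.0000 0.0000 0.0000]
Step 1: x=[1.0800 3.8400 8.0400 12.9200] v=[0.4000 -0.8000 0.2000 -0.4000]
Step 2: x=[1.2272 3.7376 8.1072 12.7648] v=[0.7360 -0.5120 0.3360 -0.7760]
Step 3: x=[1.4257 3.7096 8.1859 12.5433] v=[0.9926 -0.1402 0.3936 -1.1075]
Step 4: x=[1.6585 3.7693 8.2599 12.2675] v=[1.1642 0.2983 0.3698 -1.3790]
Max displacement = 2.2904

Answer: 2.2904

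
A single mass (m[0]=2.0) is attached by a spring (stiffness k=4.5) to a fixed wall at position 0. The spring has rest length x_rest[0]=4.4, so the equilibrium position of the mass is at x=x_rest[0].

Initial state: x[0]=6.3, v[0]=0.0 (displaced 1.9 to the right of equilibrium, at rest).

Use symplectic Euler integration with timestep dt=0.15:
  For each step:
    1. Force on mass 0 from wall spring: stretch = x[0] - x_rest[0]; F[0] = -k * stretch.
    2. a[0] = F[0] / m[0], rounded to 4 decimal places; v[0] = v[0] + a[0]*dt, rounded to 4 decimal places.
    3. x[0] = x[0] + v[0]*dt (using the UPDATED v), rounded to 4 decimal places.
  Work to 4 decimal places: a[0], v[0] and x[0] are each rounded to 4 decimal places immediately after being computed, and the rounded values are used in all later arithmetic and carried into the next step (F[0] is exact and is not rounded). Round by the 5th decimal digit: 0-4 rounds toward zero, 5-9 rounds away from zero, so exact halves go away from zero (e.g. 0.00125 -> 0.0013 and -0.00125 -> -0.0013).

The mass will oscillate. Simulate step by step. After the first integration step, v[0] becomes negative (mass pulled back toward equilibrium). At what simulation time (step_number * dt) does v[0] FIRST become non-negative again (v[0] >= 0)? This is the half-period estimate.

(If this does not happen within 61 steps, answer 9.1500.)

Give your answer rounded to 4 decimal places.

Answer: 2.1000

Derivation:
Step 0: x=[6.3000] v=[0.0000]
Step 1: x=[6.2038] v=[-0.6413]
Step 2: x=[6.0163] v=[-1.2501]
Step 3: x=[5.7470] v=[-1.7956]
Step 4: x=[5.4095] v=[-2.2502]
Step 5: x=[5.0209] v=[-2.5909]
Step 6: x=[4.6008] v=[-2.8005]
Step 7: x=[4.1706] v=[-2.8683]
Step 8: x=[3.7520] v=[-2.7909]
Step 9: x=[3.3662] v=[-2.5722]
Step 10: x=[3.0327] v=[-2.2233]
Step 11: x=[2.7684] v=[-1.7618]
Step 12: x=[2.5867] v=[-1.2111]
Step 13: x=[2.4968] v=[-0.5991]
Step 14: x=[2.5033] v=[0.0432]
First v>=0 after going negative at step 14, time=2.1000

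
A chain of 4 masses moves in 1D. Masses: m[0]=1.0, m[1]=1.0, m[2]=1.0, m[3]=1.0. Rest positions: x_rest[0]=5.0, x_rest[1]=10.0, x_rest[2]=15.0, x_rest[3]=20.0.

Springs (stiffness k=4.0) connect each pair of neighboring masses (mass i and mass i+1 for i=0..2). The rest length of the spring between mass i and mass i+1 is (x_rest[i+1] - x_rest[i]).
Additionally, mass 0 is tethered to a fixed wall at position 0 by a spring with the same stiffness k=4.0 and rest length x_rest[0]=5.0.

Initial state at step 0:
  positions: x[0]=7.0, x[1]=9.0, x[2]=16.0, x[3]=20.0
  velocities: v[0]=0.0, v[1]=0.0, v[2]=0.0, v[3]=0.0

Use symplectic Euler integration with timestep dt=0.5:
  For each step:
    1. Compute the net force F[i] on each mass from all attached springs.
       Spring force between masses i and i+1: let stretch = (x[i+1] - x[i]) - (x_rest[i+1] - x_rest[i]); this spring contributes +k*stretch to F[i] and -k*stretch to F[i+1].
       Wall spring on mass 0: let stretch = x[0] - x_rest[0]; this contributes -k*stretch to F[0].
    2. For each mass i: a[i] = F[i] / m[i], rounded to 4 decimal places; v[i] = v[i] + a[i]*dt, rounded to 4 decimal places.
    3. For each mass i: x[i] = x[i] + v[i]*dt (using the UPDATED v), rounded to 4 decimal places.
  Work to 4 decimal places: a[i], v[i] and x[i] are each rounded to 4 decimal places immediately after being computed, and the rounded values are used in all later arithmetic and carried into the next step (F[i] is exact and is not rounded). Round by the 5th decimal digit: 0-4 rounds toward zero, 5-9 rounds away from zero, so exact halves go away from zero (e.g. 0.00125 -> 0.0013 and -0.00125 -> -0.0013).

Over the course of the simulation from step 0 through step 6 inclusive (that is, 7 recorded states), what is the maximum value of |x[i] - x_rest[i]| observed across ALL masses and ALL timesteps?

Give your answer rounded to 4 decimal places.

Answer: 4.0000

Derivation:
Step 0: x=[7.0000 9.0000 16.0000 20.0000] v=[0.0000 0.0000 0.0000 0.0000]
Step 1: x=[2.0000 14.0000 13.0000 21.0000] v=[-10.0000 10.0000 -6.0000 2.0000]
Step 2: x=[7.0000 6.0000 19.0000 19.0000] v=[10.0000 -16.0000 12.0000 -4.0000]
Step 3: x=[4.0000 12.0000 12.0000 22.0000] v=[-6.0000 12.0000 -14.0000 6.0000]
Step 4: x=[5.0000 10.0000 15.0000 20.0000] v=[2.0000 -4.0000 6.0000 -4.0000]
Step 5: x=[6.0000 8.0000 18.0000 18.0000] v=[2.0000 -4.0000 6.0000 -4.0000]
Step 6: x=[3.0000 14.0000 11.0000 21.0000] v=[-6.0000 12.0000 -14.0000 6.0000]
Max displacement = 4.0000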